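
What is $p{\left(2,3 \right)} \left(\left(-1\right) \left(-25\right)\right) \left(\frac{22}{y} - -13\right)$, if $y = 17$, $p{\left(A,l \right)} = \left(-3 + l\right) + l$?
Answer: $\frac{18225}{17} \approx 1072.1$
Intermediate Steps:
$p{\left(A,l \right)} = -3 + 2 l$
$p{\left(2,3 \right)} \left(\left(-1\right) \left(-25\right)\right) \left(\frac{22}{y} - -13\right) = \left(-3 + 2 \cdot 3\right) \left(\left(-1\right) \left(-25\right)\right) \left(\frac{22}{17} - -13\right) = \left(-3 + 6\right) 25 \left(22 \cdot \frac{1}{17} + 13\right) = 3 \cdot 25 \left(\frac{22}{17} + 13\right) = 75 \cdot \frac{243}{17} = \frac{18225}{17}$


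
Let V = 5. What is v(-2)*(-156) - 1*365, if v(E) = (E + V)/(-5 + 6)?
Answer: -833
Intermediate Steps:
v(E) = 5 + E (v(E) = (E + 5)/(-5 + 6) = (5 + E)/1 = (5 + E)*1 = 5 + E)
v(-2)*(-156) - 1*365 = (5 - 2)*(-156) - 1*365 = 3*(-156) - 365 = -468 - 365 = -833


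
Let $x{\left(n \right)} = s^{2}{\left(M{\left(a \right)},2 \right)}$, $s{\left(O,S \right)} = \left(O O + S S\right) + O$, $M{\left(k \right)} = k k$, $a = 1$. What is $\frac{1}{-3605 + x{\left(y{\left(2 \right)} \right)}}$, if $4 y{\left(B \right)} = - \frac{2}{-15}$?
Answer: $- \frac{1}{3569} \approx -0.00028019$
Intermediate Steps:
$M{\left(k \right)} = k^{2}$
$y{\left(B \right)} = \frac{1}{30}$ ($y{\left(B \right)} = \frac{\left(-2\right) \frac{1}{-15}}{4} = \frac{\left(-2\right) \left(- \frac{1}{15}\right)}{4} = \frac{1}{4} \cdot \frac{2}{15} = \frac{1}{30}$)
$s{\left(O,S \right)} = O + O^{2} + S^{2}$ ($s{\left(O,S \right)} = \left(O^{2} + S^{2}\right) + O = O + O^{2} + S^{2}$)
$x{\left(n \right)} = 36$ ($x{\left(n \right)} = \left(1^{2} + \left(1^{2}\right)^{2} + 2^{2}\right)^{2} = \left(1 + 1^{2} + 4\right)^{2} = \left(1 + 1 + 4\right)^{2} = 6^{2} = 36$)
$\frac{1}{-3605 + x{\left(y{\left(2 \right)} \right)}} = \frac{1}{-3605 + 36} = \frac{1}{-3569} = - \frac{1}{3569}$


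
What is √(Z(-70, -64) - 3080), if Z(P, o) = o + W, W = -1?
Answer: I*√3145 ≈ 56.08*I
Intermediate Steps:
Z(P, o) = -1 + o (Z(P, o) = o - 1 = -1 + o)
√(Z(-70, -64) - 3080) = √((-1 - 64) - 3080) = √(-65 - 3080) = √(-3145) = I*√3145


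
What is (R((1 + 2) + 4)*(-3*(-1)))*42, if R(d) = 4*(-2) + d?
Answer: -126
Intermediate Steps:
R(d) = -8 + d
(R((1 + 2) + 4)*(-3*(-1)))*42 = ((-8 + ((1 + 2) + 4))*(-3*(-1)))*42 = ((-8 + (3 + 4))*3)*42 = ((-8 + 7)*3)*42 = -1*3*42 = -3*42 = -126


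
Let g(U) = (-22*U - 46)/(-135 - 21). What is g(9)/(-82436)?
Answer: -61/3215004 ≈ -1.8974e-5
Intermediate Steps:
g(U) = 23/78 + 11*U/78 (g(U) = (-46 - 22*U)/(-156) = (-46 - 22*U)*(-1/156) = 23/78 + 11*U/78)
g(9)/(-82436) = (23/78 + (11/78)*9)/(-82436) = (23/78 + 33/26)*(-1/82436) = (61/39)*(-1/82436) = -61/3215004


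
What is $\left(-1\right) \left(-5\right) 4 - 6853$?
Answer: $-6833$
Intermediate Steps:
$\left(-1\right) \left(-5\right) 4 - 6853 = 5 \cdot 4 - 6853 = 20 - 6853 = -6833$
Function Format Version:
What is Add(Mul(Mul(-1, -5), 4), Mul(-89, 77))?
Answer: -6833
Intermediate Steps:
Add(Mul(Mul(-1, -5), 4), Mul(-89, 77)) = Add(Mul(5, 4), -6853) = Add(20, -6853) = -6833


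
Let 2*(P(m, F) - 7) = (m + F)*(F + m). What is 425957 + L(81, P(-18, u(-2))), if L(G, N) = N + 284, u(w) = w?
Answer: 426448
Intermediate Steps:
P(m, F) = 7 + (F + m)**2/2 (P(m, F) = 7 + ((m + F)*(F + m))/2 = 7 + ((F + m)*(F + m))/2 = 7 + (F + m)**2/2)
L(G, N) = 284 + N
425957 + L(81, P(-18, u(-2))) = 425957 + (284 + (7 + (-2 - 18)**2/2)) = 425957 + (284 + (7 + (1/2)*(-20)**2)) = 425957 + (284 + (7 + (1/2)*400)) = 425957 + (284 + (7 + 200)) = 425957 + (284 + 207) = 425957 + 491 = 426448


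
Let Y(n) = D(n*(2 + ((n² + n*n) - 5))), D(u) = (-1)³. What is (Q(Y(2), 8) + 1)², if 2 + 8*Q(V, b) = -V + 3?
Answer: 25/16 ≈ 1.5625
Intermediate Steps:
D(u) = -1
Y(n) = -1
Q(V, b) = ⅛ - V/8 (Q(V, b) = -¼ + (-V + 3)/8 = -¼ + (3 - V)/8 = -¼ + (3/8 - V/8) = ⅛ - V/8)
(Q(Y(2), 8) + 1)² = ((⅛ - ⅛*(-1)) + 1)² = ((⅛ + ⅛) + 1)² = (¼ + 1)² = (5/4)² = 25/16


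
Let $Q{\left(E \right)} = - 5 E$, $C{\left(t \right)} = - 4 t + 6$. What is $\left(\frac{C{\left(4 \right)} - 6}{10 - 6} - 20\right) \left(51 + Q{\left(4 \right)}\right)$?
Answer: $-744$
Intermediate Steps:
$C{\left(t \right)} = 6 - 4 t$
$\left(\frac{C{\left(4 \right)} - 6}{10 - 6} - 20\right) \left(51 + Q{\left(4 \right)}\right) = \left(\frac{\left(6 - 16\right) - 6}{10 - 6} - 20\right) \left(51 - 20\right) = \left(\frac{\left(6 - 16\right) - 6}{4} - 20\right) \left(51 - 20\right) = \left(\left(-10 - 6\right) \frac{1}{4} - 20\right) 31 = \left(\left(-16\right) \frac{1}{4} - 20\right) 31 = \left(-4 - 20\right) 31 = \left(-24\right) 31 = -744$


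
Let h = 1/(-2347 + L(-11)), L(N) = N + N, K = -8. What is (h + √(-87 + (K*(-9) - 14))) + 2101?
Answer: 4977268/2369 + I*√29 ≈ 2101.0 + 5.3852*I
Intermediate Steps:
L(N) = 2*N
h = -1/2369 (h = 1/(-2347 + 2*(-11)) = 1/(-2347 - 22) = 1/(-2369) = -1/2369 ≈ -0.00042212)
(h + √(-87 + (K*(-9) - 14))) + 2101 = (-1/2369 + √(-87 + (-8*(-9) - 14))) + 2101 = (-1/2369 + √(-87 + (72 - 14))) + 2101 = (-1/2369 + √(-87 + 58)) + 2101 = (-1/2369 + √(-29)) + 2101 = (-1/2369 + I*√29) + 2101 = 4977268/2369 + I*√29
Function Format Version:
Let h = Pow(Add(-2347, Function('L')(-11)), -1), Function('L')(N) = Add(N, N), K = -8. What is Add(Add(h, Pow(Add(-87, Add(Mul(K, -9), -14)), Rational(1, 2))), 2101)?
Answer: Add(Rational(4977268, 2369), Mul(I, Pow(29, Rational(1, 2)))) ≈ Add(2101.0, Mul(5.3852, I))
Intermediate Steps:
Function('L')(N) = Mul(2, N)
h = Rational(-1, 2369) (h = Pow(Add(-2347, Mul(2, -11)), -1) = Pow(Add(-2347, -22), -1) = Pow(-2369, -1) = Rational(-1, 2369) ≈ -0.00042212)
Add(Add(h, Pow(Add(-87, Add(Mul(K, -9), -14)), Rational(1, 2))), 2101) = Add(Add(Rational(-1, 2369), Pow(Add(-87, Add(Mul(-8, -9), -14)), Rational(1, 2))), 2101) = Add(Add(Rational(-1, 2369), Pow(Add(-87, Add(72, -14)), Rational(1, 2))), 2101) = Add(Add(Rational(-1, 2369), Pow(Add(-87, 58), Rational(1, 2))), 2101) = Add(Add(Rational(-1, 2369), Pow(-29, Rational(1, 2))), 2101) = Add(Add(Rational(-1, 2369), Mul(I, Pow(29, Rational(1, 2)))), 2101) = Add(Rational(4977268, 2369), Mul(I, Pow(29, Rational(1, 2))))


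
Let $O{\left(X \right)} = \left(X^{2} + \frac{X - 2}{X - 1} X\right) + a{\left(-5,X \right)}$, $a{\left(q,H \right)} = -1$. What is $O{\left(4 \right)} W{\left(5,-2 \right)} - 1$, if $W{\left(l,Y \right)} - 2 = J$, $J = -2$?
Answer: $-1$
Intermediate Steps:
$W{\left(l,Y \right)} = 0$ ($W{\left(l,Y \right)} = 2 - 2 = 0$)
$O{\left(X \right)} = -1 + X^{2} + \frac{X \left(-2 + X\right)}{-1 + X}$ ($O{\left(X \right)} = \left(X^{2} + \frac{X - 2}{X - 1} X\right) - 1 = \left(X^{2} + \frac{-2 + X}{-1 + X} X\right) - 1 = \left(X^{2} + \frac{X \left(-2 + X\right)}{-1 + X}\right) - 1 = -1 + X^{2} + \frac{X \left(-2 + X\right)}{-1 + X}$)
$O{\left(4 \right)} W{\left(5,-2 \right)} - 1 = \frac{1 + 4^{3} - 12}{-1 + 4} \cdot 0 - 1 = \frac{1 + 64 - 12}{3} \cdot 0 - 1 = \frac{1}{3} \cdot 53 \cdot 0 - 1 = \frac{53}{3} \cdot 0 - 1 = 0 - 1 = -1$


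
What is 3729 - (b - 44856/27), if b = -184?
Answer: 16723/3 ≈ 5574.3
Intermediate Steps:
3729 - (b - 44856/27) = 3729 - (-184 - 44856/27) = 3729 - (-184 - 178*28/3) = 3729 - (-184 - 4984/3) = 3729 - 1*(-5536/3) = 3729 + 5536/3 = 16723/3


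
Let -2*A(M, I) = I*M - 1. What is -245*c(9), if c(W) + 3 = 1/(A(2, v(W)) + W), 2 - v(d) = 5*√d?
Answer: 6517/9 ≈ 724.11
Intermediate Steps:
v(d) = 2 - 5*√d
A(M, I) = ½ - I*M/2 (A(M, I) = -(I*M - 1)/2 = -(-1 + I*M)/2 = ½ - I*M/2)
c(W) = -3 + 1/(-3/2 + W + 5*√W) (c(W) = -3 + 1/((½ - ½*(2 - 5*√W)*2) + W) = -3 + 1/((½ + (-2 + 5*√W)) + W) = -3 + 1/((-3/2 + 5*√W) + W) = -3 + 1/(-3/2 + W + 5*√W))
-245*c(9) = -245*(11 - 30*√9 - 6*9)/(-3 + 2*9 + 10*√9) = -245*(11 - 30*3 - 54)/(-3 + 18 + 10*3) = -245*(11 - 90 - 54)/(-3 + 18 + 30) = -245*(-133)/45 = -49*(-133)/9 = -245*(-133/45) = 6517/9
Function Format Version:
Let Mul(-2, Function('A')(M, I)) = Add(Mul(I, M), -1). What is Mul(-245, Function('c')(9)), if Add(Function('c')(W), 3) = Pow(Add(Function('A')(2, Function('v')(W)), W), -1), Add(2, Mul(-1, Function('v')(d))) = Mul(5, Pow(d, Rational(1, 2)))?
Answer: Rational(6517, 9) ≈ 724.11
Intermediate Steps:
Function('v')(d) = Add(2, Mul(-5, Pow(d, Rational(1, 2)))) (Function('v')(d) = Add(2, Mul(-1, Mul(5, Pow(d, Rational(1, 2))))) = Add(2, Mul(-5, Pow(d, Rational(1, 2)))))
Function('A')(M, I) = Add(Rational(1, 2), Mul(Rational(-1, 2), I, M)) (Function('A')(M, I) = Mul(Rational(-1, 2), Add(Mul(I, M), -1)) = Mul(Rational(-1, 2), Add(-1, Mul(I, M))) = Add(Rational(1, 2), Mul(Rational(-1, 2), I, M)))
Function('c')(W) = Add(-3, Pow(Add(Rational(-3, 2), W, Mul(5, Pow(W, Rational(1, 2)))), -1)) (Function('c')(W) = Add(-3, Pow(Add(Add(Rational(1, 2), Mul(Rational(-1, 2), Add(2, Mul(-5, Pow(W, Rational(1, 2)))), 2)), W), -1)) = Add(-3, Pow(Add(Add(Rational(1, 2), Add(-2, Mul(5, Pow(W, Rational(1, 2))))), W), -1)) = Add(-3, Pow(Add(Add(Rational(-3, 2), Mul(5, Pow(W, Rational(1, 2)))), W), -1)) = Add(-3, Pow(Add(Rational(-3, 2), W, Mul(5, Pow(W, Rational(1, 2)))), -1)))
Mul(-245, Function('c')(9)) = Mul(-245, Mul(Pow(Add(-3, Mul(2, 9), Mul(10, Pow(9, Rational(1, 2)))), -1), Add(11, Mul(-30, Pow(9, Rational(1, 2))), Mul(-6, 9)))) = Mul(-245, Mul(Pow(Add(-3, 18, Mul(10, 3)), -1), Add(11, Mul(-30, 3), -54))) = Mul(-245, Mul(Pow(Add(-3, 18, 30), -1), Add(11, -90, -54))) = Mul(-245, Mul(Pow(45, -1), -133)) = Mul(-245, Mul(Rational(1, 45), -133)) = Mul(-245, Rational(-133, 45)) = Rational(6517, 9)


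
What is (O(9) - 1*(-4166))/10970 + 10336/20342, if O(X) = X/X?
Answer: 99075517/111575870 ≈ 0.88797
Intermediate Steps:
O(X) = 1
(O(9) - 1*(-4166))/10970 + 10336/20342 = (1 - 1*(-4166))/10970 + 10336/20342 = (1 + 4166)*(1/10970) + 10336*(1/20342) = 4167*(1/10970) + 5168/10171 = 4167/10970 + 5168/10171 = 99075517/111575870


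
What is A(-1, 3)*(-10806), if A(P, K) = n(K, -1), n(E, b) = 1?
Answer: -10806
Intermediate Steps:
A(P, K) = 1
A(-1, 3)*(-10806) = 1*(-10806) = -10806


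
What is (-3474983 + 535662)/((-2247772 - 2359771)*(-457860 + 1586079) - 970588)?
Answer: 2939321/5198318526505 ≈ 5.6544e-7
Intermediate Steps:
(-3474983 + 535662)/((-2247772 - 2359771)*(-457860 + 1586079) - 970588) = -2939321/(-4607543*1128219 - 970588) = -2939321/(-5198317555917 - 970588) = -2939321/(-5198318526505) = -2939321*(-1/5198318526505) = 2939321/5198318526505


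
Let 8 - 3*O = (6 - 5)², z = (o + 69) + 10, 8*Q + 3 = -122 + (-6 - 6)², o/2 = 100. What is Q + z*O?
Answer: 5227/8 ≈ 653.38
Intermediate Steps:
o = 200 (o = 2*100 = 200)
Q = 19/8 (Q = -3/8 + (-122 + (-6 - 6)²)/8 = -3/8 + (-122 + (-12)²)/8 = -3/8 + (-122 + 144)/8 = -3/8 + (⅛)*22 = -3/8 + 11/4 = 19/8 ≈ 2.3750)
z = 279 (z = (200 + 69) + 10 = 269 + 10 = 279)
O = 7/3 (O = 8/3 - (6 - 5)²/3 = 8/3 - ⅓*1² = 8/3 - ⅓*1 = 8/3 - ⅓ = 7/3 ≈ 2.3333)
Q + z*O = 19/8 + 279*(7/3) = 19/8 + 651 = 5227/8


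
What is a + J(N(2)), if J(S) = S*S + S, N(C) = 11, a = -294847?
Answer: -294715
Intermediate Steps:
J(S) = S + S**2 (J(S) = S**2 + S = S + S**2)
a + J(N(2)) = -294847 + 11*(1 + 11) = -294847 + 11*12 = -294847 + 132 = -294715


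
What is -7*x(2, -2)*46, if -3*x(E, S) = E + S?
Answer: 0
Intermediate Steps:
x(E, S) = -E/3 - S/3 (x(E, S) = -(E + S)/3 = -E/3 - S/3)
-7*x(2, -2)*46 = -7*(-1/3*2 - 1/3*(-2))*46 = -7*(-2/3 + 2/3)*46 = -7*0*46 = 0*46 = 0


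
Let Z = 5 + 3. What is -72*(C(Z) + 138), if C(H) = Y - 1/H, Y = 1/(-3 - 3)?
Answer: -9915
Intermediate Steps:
Y = -⅙ (Y = 1/(-6) = -⅙ ≈ -0.16667)
Z = 8
C(H) = -⅙ - 1/H
-72*(C(Z) + 138) = -72*((⅙)*(-6 - 1*8)/8 + 138) = -72*((⅙)*(⅛)*(-6 - 8) + 138) = -72*((⅙)*(⅛)*(-14) + 138) = -72*(-7/24 + 138) = -72*3305/24 = -9915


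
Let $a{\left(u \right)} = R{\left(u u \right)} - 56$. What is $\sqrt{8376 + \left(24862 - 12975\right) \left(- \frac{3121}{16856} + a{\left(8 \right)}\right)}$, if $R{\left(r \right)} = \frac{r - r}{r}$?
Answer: $\frac{i \sqrt{956017340458}}{1204} \approx 812.09 i$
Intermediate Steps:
$R{\left(r \right)} = 0$ ($R{\left(r \right)} = \frac{0}{r} = 0$)
$a{\left(u \right)} = -56$ ($a{\left(u \right)} = 0 - 56 = -56$)
$\sqrt{8376 + \left(24862 - 12975\right) \left(- \frac{3121}{16856} + a{\left(8 \right)}\right)} = \sqrt{8376 + \left(24862 - 12975\right) \left(- \frac{3121}{16856} - 56\right)} = \sqrt{8376 + 11887 \left(\left(-3121\right) \frac{1}{16856} - 56\right)} = \sqrt{8376 + 11887 \left(- \frac{3121}{16856} - 56\right)} = \sqrt{8376 + 11887 \left(- \frac{947057}{16856}\right)} = \sqrt{8376 - \frac{11257666559}{16856}} = \sqrt{- \frac{11116480703}{16856}} = \frac{i \sqrt{956017340458}}{1204}$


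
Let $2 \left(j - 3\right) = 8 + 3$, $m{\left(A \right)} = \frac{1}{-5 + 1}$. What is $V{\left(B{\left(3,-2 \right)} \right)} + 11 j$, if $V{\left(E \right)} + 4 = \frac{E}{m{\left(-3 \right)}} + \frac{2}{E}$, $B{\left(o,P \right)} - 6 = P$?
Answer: $74$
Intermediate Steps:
$m{\left(A \right)} = - \frac{1}{4}$ ($m{\left(A \right)} = \frac{1}{-4} = - \frac{1}{4}$)
$B{\left(o,P \right)} = 6 + P$
$j = \frac{17}{2}$ ($j = 3 + \frac{8 + 3}{2} = 3 + \frac{1}{2} \cdot 11 = 3 + \frac{11}{2} = \frac{17}{2} \approx 8.5$)
$V{\left(E \right)} = -4 - 4 E + \frac{2}{E}$ ($V{\left(E \right)} = -4 + \left(\frac{E}{- \frac{1}{4}} + \frac{2}{E}\right) = -4 + \left(E \left(-4\right) + \frac{2}{E}\right) = -4 - \left(- \frac{2}{E} + 4 E\right) = -4 - 4 E + \frac{2}{E}$)
$V{\left(B{\left(3,-2 \right)} \right)} + 11 j = \left(-4 - 4 \left(6 - 2\right) + \frac{2}{6 - 2}\right) + 11 \cdot \frac{17}{2} = \left(-4 - 16 + \frac{2}{4}\right) + \frac{187}{2} = \left(-4 - 16 + 2 \cdot \frac{1}{4}\right) + \frac{187}{2} = \left(-4 - 16 + \frac{1}{2}\right) + \frac{187}{2} = - \frac{39}{2} + \frac{187}{2} = 74$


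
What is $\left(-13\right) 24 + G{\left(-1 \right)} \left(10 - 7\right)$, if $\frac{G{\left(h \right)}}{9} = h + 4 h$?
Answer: $-447$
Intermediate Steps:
$G{\left(h \right)} = 45 h$ ($G{\left(h \right)} = 9 \left(h + 4 h\right) = 9 \cdot 5 h = 45 h$)
$\left(-13\right) 24 + G{\left(-1 \right)} \left(10 - 7\right) = \left(-13\right) 24 + 45 \left(-1\right) \left(10 - 7\right) = -312 - 135 = -447$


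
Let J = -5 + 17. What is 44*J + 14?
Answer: 542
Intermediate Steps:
J = 12
44*J + 14 = 44*12 + 14 = 528 + 14 = 542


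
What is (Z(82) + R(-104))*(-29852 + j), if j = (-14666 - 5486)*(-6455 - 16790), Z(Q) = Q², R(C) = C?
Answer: 3100830428560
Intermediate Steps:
j = 468433240 (j = -20152*(-23245) = 468433240)
(Z(82) + R(-104))*(-29852 + j) = (82² - 104)*(-29852 + 468433240) = (6724 - 104)*468403388 = 6620*468403388 = 3100830428560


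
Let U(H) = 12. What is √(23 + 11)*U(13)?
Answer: 12*√34 ≈ 69.971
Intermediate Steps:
√(23 + 11)*U(13) = √(23 + 11)*12 = √34*12 = 12*√34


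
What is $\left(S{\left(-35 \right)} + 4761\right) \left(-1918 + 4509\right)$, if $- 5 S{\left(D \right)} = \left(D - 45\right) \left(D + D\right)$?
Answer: $9433831$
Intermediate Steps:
$S{\left(D \right)} = - \frac{2 D \left(-45 + D\right)}{5}$ ($S{\left(D \right)} = - \frac{\left(D - 45\right) \left(D + D\right)}{5} = - \frac{\left(-45 + D\right) 2 D}{5} = - \frac{2 D \left(-45 + D\right)}{5}$)
$\left(S{\left(-35 \right)} + 4761\right) \left(-1918 + 4509\right) = \left(\frac{2}{5} \left(-35\right) \left(45 - -35\right) + 4761\right) \left(-1918 + 4509\right) = \left(\frac{2}{5} \left(-35\right) \left(45 + 35\right) + 4761\right) 2591 = \left(\frac{2}{5} \left(-35\right) 80 + 4761\right) 2591 = \left(-1120 + 4761\right) 2591 = 3641 \cdot 2591 = 9433831$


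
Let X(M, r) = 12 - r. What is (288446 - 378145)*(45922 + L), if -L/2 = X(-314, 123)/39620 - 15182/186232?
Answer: -949792620017505598/230578495 ≈ -4.1192e+9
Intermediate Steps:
L = 38886412/230578495 (L = -2*((12 - 1*123)/39620 - 15182/186232) = -2*((12 - 123)*(1/39620) - 15182*1/186232) = -2*(-111*1/39620 - 7591/93116) = -2*(-111/39620 - 7591/93116) = -2*(-19443206/230578495) = 38886412/230578495 ≈ 0.16865)
(288446 - 378145)*(45922 + L) = (288446 - 378145)*(45922 + 38886412/230578495) = -89699*10588664533802/230578495 = -949792620017505598/230578495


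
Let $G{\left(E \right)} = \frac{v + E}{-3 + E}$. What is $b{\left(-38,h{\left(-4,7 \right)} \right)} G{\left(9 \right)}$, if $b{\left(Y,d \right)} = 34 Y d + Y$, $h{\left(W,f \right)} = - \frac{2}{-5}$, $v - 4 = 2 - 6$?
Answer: $- \frac{4161}{5} \approx -832.2$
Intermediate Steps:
$v = 0$ ($v = 4 + \left(2 - 6\right) = 4 - 4 = 0$)
$h{\left(W,f \right)} = \frac{2}{5}$ ($h{\left(W,f \right)} = \left(-2\right) \left(- \frac{1}{5}\right) = \frac{2}{5}$)
$b{\left(Y,d \right)} = Y + 34 Y d$ ($b{\left(Y,d \right)} = 34 Y d + Y = Y + 34 Y d$)
$G{\left(E \right)} = \frac{E}{-3 + E}$ ($G{\left(E \right)} = \frac{0 + E}{-3 + E} = \frac{E}{-3 + E}$)
$b{\left(-38,h{\left(-4,7 \right)} \right)} G{\left(9 \right)} = - 38 \left(1 + 34 \cdot \frac{2}{5}\right) \frac{9}{-3 + 9} = - 38 \left(1 + \frac{68}{5}\right) \frac{9}{6} = \left(-38\right) \frac{73}{5} \cdot 9 \cdot \frac{1}{6} = \left(- \frac{2774}{5}\right) \frac{3}{2} = - \frac{4161}{5}$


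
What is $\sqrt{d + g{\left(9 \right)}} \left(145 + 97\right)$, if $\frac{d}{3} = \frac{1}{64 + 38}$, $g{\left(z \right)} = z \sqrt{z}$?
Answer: $\frac{121 \sqrt{31246}}{17} \approx 1258.2$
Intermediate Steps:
$g{\left(z \right)} = z^{\frac{3}{2}}$
$d = \frac{1}{34}$ ($d = \frac{3}{64 + 38} = \frac{3}{102} = 3 \cdot \frac{1}{102} = \frac{1}{34} \approx 0.029412$)
$\sqrt{d + g{\left(9 \right)}} \left(145 + 97\right) = \sqrt{\frac{1}{34} + 9^{\frac{3}{2}}} \left(145 + 97\right) = \sqrt{\frac{1}{34} + 27} \cdot 242 = \sqrt{\frac{919}{34}} \cdot 242 = \frac{\sqrt{31246}}{34} \cdot 242 = \frac{121 \sqrt{31246}}{17}$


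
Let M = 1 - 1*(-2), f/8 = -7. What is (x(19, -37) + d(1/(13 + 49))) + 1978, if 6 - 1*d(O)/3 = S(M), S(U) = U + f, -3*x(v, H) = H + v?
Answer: 2161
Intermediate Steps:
f = -56 (f = 8*(-7) = -56)
x(v, H) = -H/3 - v/3 (x(v, H) = -(H + v)/3 = -H/3 - v/3)
M = 3 (M = 1 + 2 = 3)
S(U) = -56 + U (S(U) = U - 56 = -56 + U)
d(O) = 177 (d(O) = 18 - 3*(-56 + 3) = 18 - 3*(-53) = 18 + 159 = 177)
(x(19, -37) + d(1/(13 + 49))) + 1978 = ((-⅓*(-37) - ⅓*19) + 177) + 1978 = ((37/3 - 19/3) + 177) + 1978 = (6 + 177) + 1978 = 183 + 1978 = 2161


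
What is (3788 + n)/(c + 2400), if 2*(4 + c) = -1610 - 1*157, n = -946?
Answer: 5684/3025 ≈ 1.8790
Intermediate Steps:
c = -1775/2 (c = -4 + (-1610 - 1*157)/2 = -4 + (-1610 - 157)/2 = -4 + (½)*(-1767) = -4 - 1767/2 = -1775/2 ≈ -887.50)
(3788 + n)/(c + 2400) = (3788 - 946)/(-1775/2 + 2400) = 2842/(3025/2) = 2842*(2/3025) = 5684/3025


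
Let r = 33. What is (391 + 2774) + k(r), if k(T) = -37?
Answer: 3128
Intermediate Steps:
(391 + 2774) + k(r) = (391 + 2774) - 37 = 3165 - 37 = 3128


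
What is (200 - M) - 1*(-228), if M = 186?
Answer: 242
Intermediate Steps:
(200 - M) - 1*(-228) = (200 - 1*186) - 1*(-228) = (200 - 186) + 228 = 14 + 228 = 242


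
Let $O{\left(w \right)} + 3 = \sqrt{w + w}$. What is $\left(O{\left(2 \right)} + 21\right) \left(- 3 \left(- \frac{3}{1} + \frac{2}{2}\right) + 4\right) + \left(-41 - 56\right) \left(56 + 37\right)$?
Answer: $-8821$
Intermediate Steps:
$O{\left(w \right)} = -3 + \sqrt{2} \sqrt{w}$ ($O{\left(w \right)} = -3 + \sqrt{w + w} = -3 + \sqrt{2 w} = -3 + \sqrt{2} \sqrt{w}$)
$\left(O{\left(2 \right)} + 21\right) \left(- 3 \left(- \frac{3}{1} + \frac{2}{2}\right) + 4\right) + \left(-41 - 56\right) \left(56 + 37\right) = \left(\left(-3 + \sqrt{2} \sqrt{2}\right) + 21\right) \left(- 3 \left(- \frac{3}{1} + \frac{2}{2}\right) + 4\right) + \left(-41 - 56\right) \left(56 + 37\right) = \left(\left(-3 + 2\right) + 21\right) \left(- 3 \left(\left(-3\right) 1 + 2 \cdot \frac{1}{2}\right) + 4\right) - 9021 = \left(-1 + 21\right) \left(- 3 \left(-3 + 1\right) + 4\right) - 9021 = 20 \left(\left(-3\right) \left(-2\right) + 4\right) - 9021 = 20 \left(6 + 4\right) - 9021 = 20 \cdot 10 - 9021 = 200 - 9021 = -8821$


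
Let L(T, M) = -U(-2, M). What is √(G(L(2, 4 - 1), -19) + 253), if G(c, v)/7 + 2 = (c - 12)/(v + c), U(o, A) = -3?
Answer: 13*√23/4 ≈ 15.586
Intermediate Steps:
L(T, M) = 3 (L(T, M) = -1*(-3) = 3)
G(c, v) = -14 + 7*(-12 + c)/(c + v) (G(c, v) = -14 + 7*((c - 12)/(v + c)) = -14 + 7*((-12 + c)/(c + v)) = -14 + 7*(-12 + c)/(c + v))
√(G(L(2, 4 - 1), -19) + 253) = √(7*(-12 - 1*3 - 2*(-19))/(3 - 19) + 253) = √(7*(-12 - 3 + 38)/(-16) + 253) = √(7*(-1/16)*23 + 253) = √(-161/16 + 253) = √(3887/16) = 13*√23/4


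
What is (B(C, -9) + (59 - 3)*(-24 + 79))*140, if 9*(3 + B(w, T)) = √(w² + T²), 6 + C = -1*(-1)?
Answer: 430780 + 140*√106/9 ≈ 4.3094e+5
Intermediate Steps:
C = -5 (C = -6 - 1*(-1) = -6 + 1 = -5)
B(w, T) = -3 + √(T² + w²)/9 (B(w, T) = -3 + √(w² + T²)/9 = -3 + √(T² + w²)/9)
(B(C, -9) + (59 - 3)*(-24 + 79))*140 = ((-3 + √((-9)² + (-5)²)/9) + (59 - 3)*(-24 + 79))*140 = ((-3 + √(81 + 25)/9) + 56*55)*140 = ((-3 + √106/9) + 3080)*140 = (3077 + √106/9)*140 = 430780 + 140*√106/9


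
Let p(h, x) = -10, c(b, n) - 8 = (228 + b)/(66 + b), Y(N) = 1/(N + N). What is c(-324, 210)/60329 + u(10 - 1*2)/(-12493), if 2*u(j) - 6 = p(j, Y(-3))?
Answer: 9685774/32408678471 ≈ 0.00029886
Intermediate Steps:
Y(N) = 1/(2*N)
c(b, n) = 8 + (228 + b)/(66 + b)
u(j) = -2 (u(j) = 3 + (1/2)*(-10) = 3 - 5 = -2)
c(-324, 210)/60329 + u(10 - 1*2)/(-12493) = (9*(84 - 324)/(66 - 324))/60329 - 2/(-12493) = (9*(-240)/(-258))*(1/60329) - 2*(-1/12493) = (9*(-1/258)*(-240))*(1/60329) + 2/12493 = (360/43)*(1/60329) + 2/12493 = 360/2594147 + 2/12493 = 9685774/32408678471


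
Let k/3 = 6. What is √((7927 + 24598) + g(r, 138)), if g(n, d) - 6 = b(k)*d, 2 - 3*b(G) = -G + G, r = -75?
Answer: √32623 ≈ 180.62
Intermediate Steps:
k = 18 (k = 3*6 = 18)
b(G) = ⅔ (b(G) = ⅔ - (-G + G)/3 = ⅔ - ⅓*0 = ⅔ + 0 = ⅔)
g(n, d) = 6 + 2*d/3
√((7927 + 24598) + g(r, 138)) = √((7927 + 24598) + (6 + (⅔)*138)) = √(32525 + (6 + 92)) = √(32525 + 98) = √32623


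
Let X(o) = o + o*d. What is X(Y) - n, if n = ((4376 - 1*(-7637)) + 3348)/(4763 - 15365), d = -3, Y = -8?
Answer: 184993/10602 ≈ 17.449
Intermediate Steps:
X(o) = -2*o (X(o) = o + o*(-3) = o - 3*o = -2*o)
n = -15361/10602 (n = ((4376 + 7637) + 3348)/(-10602) = (12013 + 3348)*(-1/10602) = 15361*(-1/10602) = -15361/10602 ≈ -1.4489)
X(Y) - n = -2*(-8) - 1*(-15361/10602) = 16 + 15361/10602 = 184993/10602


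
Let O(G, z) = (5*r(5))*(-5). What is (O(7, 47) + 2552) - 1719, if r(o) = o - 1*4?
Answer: 808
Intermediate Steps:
r(o) = -4 + o (r(o) = o - 4 = -4 + o)
O(G, z) = -25 (O(G, z) = (5*(-4 + 5))*(-5) = (5*1)*(-5) = 5*(-5) = -25)
(O(7, 47) + 2552) - 1719 = (-25 + 2552) - 1719 = 2527 - 1719 = 808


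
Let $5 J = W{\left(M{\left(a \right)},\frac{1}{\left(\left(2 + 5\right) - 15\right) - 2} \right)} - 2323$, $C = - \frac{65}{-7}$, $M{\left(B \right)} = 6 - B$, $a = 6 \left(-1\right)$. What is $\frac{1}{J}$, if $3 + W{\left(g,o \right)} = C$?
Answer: $- \frac{35}{16217} \approx -0.0021582$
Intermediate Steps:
$a = -6$
$C = \frac{65}{7}$ ($C = \left(-65\right) \left(- \frac{1}{7}\right) = \frac{65}{7} \approx 9.2857$)
$W{\left(g,o \right)} = \frac{44}{7}$ ($W{\left(g,o \right)} = -3 + \frac{65}{7} = \frac{44}{7}$)
$J = - \frac{16217}{35}$ ($J = \frac{\frac{44}{7} - 2323}{5} = \frac{1}{5} \left(- \frac{16217}{7}\right) = - \frac{16217}{35} \approx -463.34$)
$\frac{1}{J} = \frac{1}{- \frac{16217}{35}} = - \frac{35}{16217}$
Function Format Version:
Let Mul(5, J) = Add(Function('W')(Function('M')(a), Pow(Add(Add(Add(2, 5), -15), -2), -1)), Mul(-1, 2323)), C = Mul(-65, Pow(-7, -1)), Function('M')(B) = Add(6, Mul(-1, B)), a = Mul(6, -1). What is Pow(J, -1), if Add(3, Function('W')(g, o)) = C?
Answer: Rational(-35, 16217) ≈ -0.0021582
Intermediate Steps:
a = -6
C = Rational(65, 7) (C = Mul(-65, Rational(-1, 7)) = Rational(65, 7) ≈ 9.2857)
Function('W')(g, o) = Rational(44, 7) (Function('W')(g, o) = Add(-3, Rational(65, 7)) = Rational(44, 7))
J = Rational(-16217, 35) (J = Mul(Rational(1, 5), Add(Rational(44, 7), Mul(-1, 2323))) = Mul(Rational(1, 5), Add(Rational(44, 7), -2323)) = Mul(Rational(1, 5), Rational(-16217, 7)) = Rational(-16217, 35) ≈ -463.34)
Pow(J, -1) = Pow(Rational(-16217, 35), -1) = Rational(-35, 16217)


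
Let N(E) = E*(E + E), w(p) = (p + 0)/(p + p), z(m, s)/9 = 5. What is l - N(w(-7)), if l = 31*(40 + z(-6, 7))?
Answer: 5269/2 ≈ 2634.5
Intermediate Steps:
z(m, s) = 45 (z(m, s) = 9*5 = 45)
w(p) = ½ (w(p) = p/((2*p)) = p*(1/(2*p)) = ½)
N(E) = 2*E² (N(E) = E*(2*E) = 2*E²)
l = 2635 (l = 31*(40 + 45) = 31*85 = 2635)
l - N(w(-7)) = 2635 - 2*(½)² = 2635 - 2/4 = 2635 - 1*½ = 2635 - ½ = 5269/2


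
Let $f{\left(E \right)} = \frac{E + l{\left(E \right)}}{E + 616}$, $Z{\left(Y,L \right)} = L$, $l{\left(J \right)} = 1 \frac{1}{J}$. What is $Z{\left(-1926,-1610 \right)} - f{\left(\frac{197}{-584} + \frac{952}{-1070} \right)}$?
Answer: $- \frac{118559041852564349}{73639308354519} \approx -1610.0$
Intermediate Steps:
$l{\left(J \right)} = \frac{1}{J}$
$f{\left(E \right)} = \frac{E + \frac{1}{E}}{616 + E}$ ($f{\left(E \right)} = \frac{E + \frac{1}{E}}{E + 616} = \frac{E + \frac{1}{E}}{616 + E}$)
$Z{\left(-1926,-1610 \right)} - f{\left(\frac{197}{-584} + \frac{952}{-1070} \right)} = -1610 - \frac{1 + \left(\frac{197}{-584} + \frac{952}{-1070}\right)^{2}}{\left(\frac{197}{-584} + \frac{952}{-1070}\right) \left(616 + \left(\frac{197}{-584} + \frac{952}{-1070}\right)\right)} = -1610 - \frac{1 + \left(197 \left(- \frac{1}{584}\right) + 952 \left(- \frac{1}{1070}\right)\right)^{2}}{\left(197 \left(- \frac{1}{584}\right) + 952 \left(- \frac{1}{1070}\right)\right) \left(616 + \left(197 \left(- \frac{1}{584}\right) + 952 \left(- \frac{1}{1070}\right)\right)\right)} = -1610 - \frac{1 + \left(- \frac{197}{584} - \frac{476}{535}\right)^{2}}{\left(- \frac{197}{584} - \frac{476}{535}\right) \left(616 - \frac{383379}{312440}\right)} = -1610 - \frac{1 + \left(- \frac{383379}{312440}\right)^{2}}{\left(- \frac{383379}{312440}\right) \left(616 - \frac{383379}{312440}\right)} = -1610 - - \frac{312440 \left(1 + \frac{146979457641}{97618753600}\right)}{383379 \cdot \frac{192079661}{312440}} = -1610 - \left(- \frac{312440}{383379}\right) \frac{312440}{192079661} \cdot \frac{244598211241}{97618753600} = -1610 - - \frac{244598211241}{73639308354519} = -1610 + \frac{244598211241}{73639308354519} = - \frac{118559041852564349}{73639308354519}$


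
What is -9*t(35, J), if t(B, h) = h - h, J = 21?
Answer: 0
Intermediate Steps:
t(B, h) = 0
-9*t(35, J) = -9*0 = 0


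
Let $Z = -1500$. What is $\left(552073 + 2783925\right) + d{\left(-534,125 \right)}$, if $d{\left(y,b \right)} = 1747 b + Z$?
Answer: $3552873$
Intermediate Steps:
$d{\left(y,b \right)} = -1500 + 1747 b$ ($d{\left(y,b \right)} = 1747 b - 1500 = -1500 + 1747 b$)
$\left(552073 + 2783925\right) + d{\left(-534,125 \right)} = \left(552073 + 2783925\right) + \left(-1500 + 1747 \cdot 125\right) = 3335998 + \left(-1500 + 218375\right) = 3335998 + 216875 = 3552873$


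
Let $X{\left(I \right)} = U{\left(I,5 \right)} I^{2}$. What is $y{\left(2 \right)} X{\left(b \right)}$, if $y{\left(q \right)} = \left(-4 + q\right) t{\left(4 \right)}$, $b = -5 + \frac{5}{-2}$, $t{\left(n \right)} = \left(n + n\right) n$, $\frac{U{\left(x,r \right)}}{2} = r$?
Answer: $-36000$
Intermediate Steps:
$U{\left(x,r \right)} = 2 r$
$t{\left(n \right)} = 2 n^{2}$ ($t{\left(n \right)} = 2 n n = 2 n^{2}$)
$b = - \frac{15}{2}$ ($b = -5 + 5 \left(- \frac{1}{2}\right) = -5 - \frac{5}{2} = - \frac{15}{2} \approx -7.5$)
$y{\left(q \right)} = -128 + 32 q$ ($y{\left(q \right)} = \left(-4 + q\right) 2 \cdot 4^{2} = \left(-4 + q\right) 2 \cdot 16 = \left(-4 + q\right) 32 = -128 + 32 q$)
$X{\left(I \right)} = 10 I^{2}$ ($X{\left(I \right)} = 2 \cdot 5 I^{2} = 10 I^{2}$)
$y{\left(2 \right)} X{\left(b \right)} = \left(-128 + 32 \cdot 2\right) 10 \left(- \frac{15}{2}\right)^{2} = \left(-128 + 64\right) 10 \cdot \frac{225}{4} = \left(-64\right) \frac{1125}{2} = -36000$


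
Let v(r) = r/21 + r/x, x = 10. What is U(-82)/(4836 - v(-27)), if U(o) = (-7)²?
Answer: 3430/338799 ≈ 0.010124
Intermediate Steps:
v(r) = 31*r/210 (v(r) = r/21 + r/10 = 31*r/210)
U(o) = 49
U(-82)/(4836 - v(-27)) = 49/(4836 - 31*(-27)/210) = 49/(4836 - 1*(-279/70)) = 49/(4836 + 279/70) = 49/(338799/70) = 49*(70/338799) = 3430/338799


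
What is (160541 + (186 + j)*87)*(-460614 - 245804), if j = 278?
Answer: -141925733962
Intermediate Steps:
(160541 + (186 + j)*87)*(-460614 - 245804) = (160541 + (186 + 278)*87)*(-460614 - 245804) = (160541 + 464*87)*(-706418) = (160541 + 40368)*(-706418) = 200909*(-706418) = -141925733962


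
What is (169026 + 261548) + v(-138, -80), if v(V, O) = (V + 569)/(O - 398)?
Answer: 205813941/478 ≈ 4.3057e+5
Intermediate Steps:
v(V, O) = (569 + V)/(-398 + O)
(169026 + 261548) + v(-138, -80) = (169026 + 261548) + (569 - 138)/(-398 - 80) = 430574 + 431/(-478) = 430574 - 1/478*431 = 430574 - 431/478 = 205813941/478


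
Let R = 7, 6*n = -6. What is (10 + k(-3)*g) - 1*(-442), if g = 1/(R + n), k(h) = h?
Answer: 903/2 ≈ 451.50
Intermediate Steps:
n = -1 (n = (⅙)*(-6) = -1)
g = ⅙ (g = 1/(7 - 1) = 1/6 = ⅙ ≈ 0.16667)
(10 + k(-3)*g) - 1*(-442) = (10 - 3*⅙) - 1*(-442) = (10 - ½) + 442 = 19/2 + 442 = 903/2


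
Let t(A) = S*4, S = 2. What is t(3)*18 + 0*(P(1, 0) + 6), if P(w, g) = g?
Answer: 144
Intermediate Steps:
t(A) = 8 (t(A) = 2*4 = 8)
t(3)*18 + 0*(P(1, 0) + 6) = 8*18 + 0*(0 + 6) = 144 + 0*6 = 144 + 0 = 144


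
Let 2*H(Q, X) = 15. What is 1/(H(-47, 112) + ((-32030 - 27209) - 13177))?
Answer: -2/144817 ≈ -1.3811e-5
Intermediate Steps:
H(Q, X) = 15/2 (H(Q, X) = (½)*15 = 15/2)
1/(H(-47, 112) + ((-32030 - 27209) - 13177)) = 1/(15/2 + ((-32030 - 27209) - 13177)) = 1/(15/2 + (-59239 - 13177)) = 1/(15/2 - 72416) = 1/(-144817/2) = -2/144817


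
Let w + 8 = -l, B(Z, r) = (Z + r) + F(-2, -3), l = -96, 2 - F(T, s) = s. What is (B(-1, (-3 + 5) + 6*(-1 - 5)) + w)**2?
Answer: 3364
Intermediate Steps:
F(T, s) = 2 - s
B(Z, r) = 5 + Z + r (B(Z, r) = (Z + r) + (2 - 1*(-3)) = (Z + r) + (2 + 3) = (Z + r) + 5 = 5 + Z + r)
w = 88 (w = -8 - 1*(-96) = -8 + 96 = 88)
(B(-1, (-3 + 5) + 6*(-1 - 5)) + w)**2 = ((5 - 1 + ((-3 + 5) + 6*(-1 - 5))) + 88)**2 = ((5 - 1 + (2 + 6*(-6))) + 88)**2 = ((5 - 1 + (2 - 36)) + 88)**2 = ((5 - 1 - 34) + 88)**2 = (-30 + 88)**2 = 58**2 = 3364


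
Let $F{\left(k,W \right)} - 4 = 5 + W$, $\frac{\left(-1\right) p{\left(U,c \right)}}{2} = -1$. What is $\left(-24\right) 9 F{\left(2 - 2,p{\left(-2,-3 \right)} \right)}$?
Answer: $-2376$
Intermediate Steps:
$p{\left(U,c \right)} = 2$ ($p{\left(U,c \right)} = \left(-2\right) \left(-1\right) = 2$)
$F{\left(k,W \right)} = 9 + W$ ($F{\left(k,W \right)} = 4 + \left(5 + W\right) = 9 + W$)
$\left(-24\right) 9 F{\left(2 - 2,p{\left(-2,-3 \right)} \right)} = \left(-24\right) 9 \left(9 + 2\right) = \left(-216\right) 11 = -2376$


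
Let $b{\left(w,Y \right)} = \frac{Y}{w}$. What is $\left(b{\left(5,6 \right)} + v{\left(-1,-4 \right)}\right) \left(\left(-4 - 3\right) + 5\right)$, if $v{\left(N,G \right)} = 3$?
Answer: $- \frac{42}{5} \approx -8.4$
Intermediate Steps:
$\left(b{\left(5,6 \right)} + v{\left(-1,-4 \right)}\right) \left(\left(-4 - 3\right) + 5\right) = \left(\frac{6}{5} + 3\right) \left(\left(-4 - 3\right) + 5\right) = \left(6 \cdot \frac{1}{5} + 3\right) \left(-7 + 5\right) = \left(\frac{6}{5} + 3\right) \left(-2\right) = \frac{21}{5} \left(-2\right) = - \frac{42}{5}$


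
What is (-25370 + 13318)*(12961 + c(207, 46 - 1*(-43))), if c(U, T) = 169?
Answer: -158242760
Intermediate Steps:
(-25370 + 13318)*(12961 + c(207, 46 - 1*(-43))) = (-25370 + 13318)*(12961 + 169) = -12052*13130 = -158242760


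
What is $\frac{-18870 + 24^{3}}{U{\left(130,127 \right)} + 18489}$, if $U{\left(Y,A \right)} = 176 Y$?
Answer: $- \frac{5046}{41369} \approx -0.12198$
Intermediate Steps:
$\frac{-18870 + 24^{3}}{U{\left(130,127 \right)} + 18489} = \frac{-18870 + 24^{3}}{176 \cdot 130 + 18489} = \frac{-18870 + 13824}{22880 + 18489} = - \frac{5046}{41369}$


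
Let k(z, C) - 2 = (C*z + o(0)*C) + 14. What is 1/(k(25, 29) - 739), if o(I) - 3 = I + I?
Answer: 1/89 ≈ 0.011236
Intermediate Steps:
o(I) = 3 + 2*I (o(I) = 3 + (I + I) = 3 + 2*I)
k(z, C) = 16 + 3*C + C*z (k(z, C) = 2 + ((C*z + (3 + 2*0)*C) + 14) = 2 + ((C*z + (3 + 0)*C) + 14) = 2 + ((C*z + 3*C) + 14) = 2 + ((3*C + C*z) + 14) = 2 + (14 + 3*C + C*z) = 16 + 3*C + C*z)
1/(k(25, 29) - 739) = 1/((16 + 3*29 + 29*25) - 739) = 1/((16 + 87 + 725) - 739) = 1/(828 - 739) = 1/89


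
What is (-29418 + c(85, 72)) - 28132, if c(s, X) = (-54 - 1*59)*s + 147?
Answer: -67008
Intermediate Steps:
c(s, X) = 147 - 113*s (c(s, X) = (-54 - 59)*s + 147 = -113*s + 147 = 147 - 113*s)
(-29418 + c(85, 72)) - 28132 = (-29418 + (147 - 113*85)) - 28132 = (-29418 + (147 - 9605)) - 28132 = (-29418 - 9458) - 28132 = -38876 - 28132 = -67008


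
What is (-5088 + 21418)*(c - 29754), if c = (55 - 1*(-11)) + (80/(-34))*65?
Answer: -8284143680/17 ≈ -4.8730e+8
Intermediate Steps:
c = -1478/17 (c = (55 + 11) + (80*(-1/34))*65 = 66 - 40/17*65 = 66 - 2600/17 = -1478/17 ≈ -86.941)
(-5088 + 21418)*(c - 29754) = (-5088 + 21418)*(-1478/17 - 29754) = 16330*(-507296/17) = -8284143680/17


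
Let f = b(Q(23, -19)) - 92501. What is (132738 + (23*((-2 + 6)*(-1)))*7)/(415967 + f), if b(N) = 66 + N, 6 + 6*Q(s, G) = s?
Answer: 792564/1941209 ≈ 0.40828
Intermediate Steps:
Q(s, G) = -1 + s/6
f = -554593/6 (f = (66 + (-1 + (1/6)*23)) - 92501 = (66 + (-1 + 23/6)) - 92501 = (66 + 17/6) - 92501 = 413/6 - 92501 = -554593/6 ≈ -92432.)
(132738 + (23*((-2 + 6)*(-1)))*7)/(415967 + f) = (132738 + (23*((-2 + 6)*(-1)))*7)/(415967 - 554593/6) = (132738 + (23*(4*(-1)))*7)/(1941209/6) = (132738 + (23*(-4))*7)*(6/1941209) = (132738 - 92*7)*(6/1941209) = (132738 - 644)*(6/1941209) = 132094*(6/1941209) = 792564/1941209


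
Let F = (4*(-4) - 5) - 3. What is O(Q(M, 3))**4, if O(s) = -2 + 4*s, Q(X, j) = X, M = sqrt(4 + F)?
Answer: 94736 + 20224*I*sqrt(5) ≈ 94736.0 + 45222.0*I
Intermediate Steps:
F = -24 (F = (-16 - 5) - 3 = -21 - 3 = -24)
M = 2*I*sqrt(5) (M = sqrt(4 - 24) = sqrt(-20) = 2*I*sqrt(5) ≈ 4.4721*I)
O(Q(M, 3))**4 = (-2 + 4*(2*I*sqrt(5)))**4 = (-2 + 8*I*sqrt(5))**4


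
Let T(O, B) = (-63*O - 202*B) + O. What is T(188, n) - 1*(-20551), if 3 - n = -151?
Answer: -22213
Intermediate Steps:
n = 154 (n = 3 - 1*(-151) = 3 + 151 = 154)
T(O, B) = -202*B - 62*O (T(O, B) = (-202*B - 63*O) + O = -202*B - 62*O)
T(188, n) - 1*(-20551) = (-202*154 - 62*188) - 1*(-20551) = (-31108 - 11656) + 20551 = -42764 + 20551 = -22213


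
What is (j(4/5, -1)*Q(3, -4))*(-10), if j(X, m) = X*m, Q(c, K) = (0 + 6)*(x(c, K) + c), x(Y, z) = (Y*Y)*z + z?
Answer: -1776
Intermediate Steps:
x(Y, z) = z + z*Y² (x(Y, z) = Y²*z + z = z*Y² + z = z + z*Y²)
Q(c, K) = 6*c + 6*K*(1 + c²) (Q(c, K) = (0 + 6)*(K*(1 + c²) + c) = 6*(c + K*(1 + c²)) = 6*c + 6*K*(1 + c²))
(j(4/5, -1)*Q(3, -4))*(-10) = (((4/5)*(-1))*(6*3 + 6*(-4)*(1 + 3²)))*(-10) = (((4*(⅕))*(-1))*(18 + 6*(-4)*(1 + 9)))*(-10) = (((⅘)*(-1))*(18 + 6*(-4)*10))*(-10) = -4*(18 - 240)/5*(-10) = -⅘*(-222)*(-10) = (888/5)*(-10) = -1776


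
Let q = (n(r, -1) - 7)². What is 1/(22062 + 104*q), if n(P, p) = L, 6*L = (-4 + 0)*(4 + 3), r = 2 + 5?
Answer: 9/325958 ≈ 2.7611e-5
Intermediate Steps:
r = 7
L = -14/3 (L = ((-4 + 0)*(4 + 3))/6 = (-4*7)/6 = (⅙)*(-28) = -14/3 ≈ -4.6667)
n(P, p) = -14/3
q = 1225/9 (q = (-14/3 - 7)² = (-35/3)² = 1225/9 ≈ 136.11)
1/(22062 + 104*q) = 1/(22062 + 104*(1225/9)) = 1/(22062 + 127400/9) = 1/(325958/9) = 9/325958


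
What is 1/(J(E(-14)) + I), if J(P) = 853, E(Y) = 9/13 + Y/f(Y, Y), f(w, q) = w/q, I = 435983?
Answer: 1/436836 ≈ 2.2892e-6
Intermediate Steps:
E(Y) = 9/13 + Y (E(Y) = 9/13 + Y/((Y/Y)) = 9*(1/13) + Y/1 = 9/13 + Y*1 = 9/13 + Y)
1/(J(E(-14)) + I) = 1/(853 + 435983) = 1/436836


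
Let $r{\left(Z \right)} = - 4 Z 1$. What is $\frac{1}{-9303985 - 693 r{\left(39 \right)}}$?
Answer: $- \frac{1}{9195877} \approx -1.0874 \cdot 10^{-7}$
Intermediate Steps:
$r{\left(Z \right)} = - 4 Z$
$\frac{1}{-9303985 - 693 r{\left(39 \right)}} = \frac{1}{-9303985 - 693 \left(\left(-4\right) 39\right)} = \frac{1}{-9303985 - -108108} = \frac{1}{-9303985 + 108108} = \frac{1}{-9195877} = - \frac{1}{9195877}$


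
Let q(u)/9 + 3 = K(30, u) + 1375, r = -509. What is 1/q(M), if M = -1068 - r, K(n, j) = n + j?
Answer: 1/7587 ≈ 0.00013180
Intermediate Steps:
K(n, j) = j + n
M = -559 (M = -1068 - 1*(-509) = -1068 + 509 = -559)
q(u) = 12618 + 9*u (q(u) = -27 + 9*((u + 30) + 1375) = -27 + 9*((30 + u) + 1375) = -27 + 9*(1405 + u) = -27 + (12645 + 9*u) = 12618 + 9*u)
1/q(M) = 1/(12618 + 9*(-559)) = 1/(12618 - 5031) = 1/7587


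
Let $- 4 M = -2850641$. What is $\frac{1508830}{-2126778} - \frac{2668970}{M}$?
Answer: $- \frac{13503179687335}{3031340282349} \approx -4.4545$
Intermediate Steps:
$M = \frac{2850641}{4}$ ($M = \left(- \frac{1}{4}\right) \left(-2850641\right) = \frac{2850641}{4} \approx 7.1266 \cdot 10^{5}$)
$\frac{1508830}{-2126778} - \frac{2668970}{M} = \frac{1508830}{-2126778} - \frac{2668970}{\frac{2850641}{4}} = 1508830 \left(- \frac{1}{2126778}\right) - \frac{10675880}{2850641} = - \frac{754415}{1063389} - \frac{10675880}{2850641} = - \frac{13503179687335}{3031340282349}$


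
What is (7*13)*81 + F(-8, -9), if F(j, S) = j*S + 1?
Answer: 7444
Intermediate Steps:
F(j, S) = 1 + S*j (F(j, S) = S*j + 1 = 1 + S*j)
(7*13)*81 + F(-8, -9) = (7*13)*81 + (1 - 9*(-8)) = 91*81 + (1 + 72) = 7371 + 73 = 7444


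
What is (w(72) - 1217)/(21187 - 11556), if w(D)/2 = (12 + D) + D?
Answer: -905/9631 ≈ -0.093967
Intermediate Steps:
w(D) = 24 + 4*D (w(D) = 2*((12 + D) + D) = 2*(12 + 2*D) = 24 + 4*D)
(w(72) - 1217)/(21187 - 11556) = ((24 + 4*72) - 1217)/(21187 - 11556) = ((24 + 288) - 1217)/9631 = (312 - 1217)*(1/9631) = -905*1/9631 = -905/9631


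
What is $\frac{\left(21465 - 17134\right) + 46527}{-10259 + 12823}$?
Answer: $\frac{25429}{1282} \approx 19.835$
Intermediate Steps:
$\frac{\left(21465 - 17134\right) + 46527}{-10259 + 12823} = \frac{\left(21465 - 17134\right) + 46527}{2564} = \left(4331 + 46527\right) \frac{1}{2564} = 50858 \cdot \frac{1}{2564} = \frac{25429}{1282}$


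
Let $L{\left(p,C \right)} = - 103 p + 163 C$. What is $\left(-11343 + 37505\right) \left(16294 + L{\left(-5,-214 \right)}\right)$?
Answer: $-472825826$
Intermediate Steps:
$\left(-11343 + 37505\right) \left(16294 + L{\left(-5,-214 \right)}\right) = \left(-11343 + 37505\right) \left(16294 + \left(\left(-103\right) \left(-5\right) + 163 \left(-214\right)\right)\right) = 26162 \left(16294 + \left(515 - 34882\right)\right) = 26162 \left(16294 - 34367\right) = 26162 \left(-18073\right) = -472825826$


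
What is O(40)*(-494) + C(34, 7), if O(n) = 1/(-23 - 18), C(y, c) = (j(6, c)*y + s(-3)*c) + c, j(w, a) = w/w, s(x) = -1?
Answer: 1888/41 ≈ 46.049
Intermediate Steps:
j(w, a) = 1
C(y, c) = y (C(y, c) = (1*y - c) + c = (y - c) + c = y)
O(n) = -1/41 (O(n) = 1/(-41) = -1/41)
O(40)*(-494) + C(34, 7) = -1/41*(-494) + 34 = 494/41 + 34 = 1888/41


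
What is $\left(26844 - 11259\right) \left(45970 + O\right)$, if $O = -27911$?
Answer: $281449515$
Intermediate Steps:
$\left(26844 - 11259\right) \left(45970 + O\right) = \left(26844 - 11259\right) \left(45970 - 27911\right) = 15585 \cdot 18059 = 281449515$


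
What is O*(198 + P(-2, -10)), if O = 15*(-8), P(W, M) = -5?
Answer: -23160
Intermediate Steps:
O = -120
O*(198 + P(-2, -10)) = -120*(198 - 5) = -120*193 = -23160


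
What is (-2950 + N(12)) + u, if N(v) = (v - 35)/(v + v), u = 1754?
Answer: -28727/24 ≈ -1197.0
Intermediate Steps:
N(v) = (-35 + v)/(2*v) (N(v) = (-35 + v)/((2*v)) = (-35 + v)*(1/(2*v)) = (-35 + v)/(2*v))
(-2950 + N(12)) + u = (-2950 + (½)*(-35 + 12)/12) + 1754 = (-2950 + (½)*(1/12)*(-23)) + 1754 = (-2950 - 23/24) + 1754 = -70823/24 + 1754 = -28727/24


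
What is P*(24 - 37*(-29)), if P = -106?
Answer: -116282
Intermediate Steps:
P*(24 - 37*(-29)) = -106*(24 - 37*(-29)) = -106*(24 + 1073) = -106*1097 = -116282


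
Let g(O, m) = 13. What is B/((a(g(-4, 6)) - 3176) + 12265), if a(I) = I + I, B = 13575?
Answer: 2715/1823 ≈ 1.4893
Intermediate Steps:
a(I) = 2*I
B/((a(g(-4, 6)) - 3176) + 12265) = 13575/((2*13 - 3176) + 12265) = 13575/((26 - 3176) + 12265) = 13575/(-3150 + 12265) = 13575/9115 = 13575*(1/9115) = 2715/1823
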